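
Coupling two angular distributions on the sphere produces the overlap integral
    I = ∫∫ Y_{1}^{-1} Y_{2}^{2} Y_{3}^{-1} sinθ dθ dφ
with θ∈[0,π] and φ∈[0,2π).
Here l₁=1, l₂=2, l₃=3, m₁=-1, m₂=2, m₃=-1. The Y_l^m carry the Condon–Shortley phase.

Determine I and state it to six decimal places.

-0.082589

Rules hold: Σm=0, L=6 even, 1≤3≤3.
N = 3·5·7 = 105
Δ = 0!·2!·4!/7! = 1/105
Racah Σ t=0..0: t=0:+1/4 = 1/4
⇒ 3j(1 2 3; 0 0 0)² = 3/35, sgn -1
Racah Σ t=0..0: t=0:+1/48 = 1/48
⇒ 3j(1 2 3; -1 2 -1)² = 1/105, sgn +1
4πI² = N·(3j₀)²·(3jₘ)² = 3/35
I = -1·√(0.0857143/4π) = -0.08258890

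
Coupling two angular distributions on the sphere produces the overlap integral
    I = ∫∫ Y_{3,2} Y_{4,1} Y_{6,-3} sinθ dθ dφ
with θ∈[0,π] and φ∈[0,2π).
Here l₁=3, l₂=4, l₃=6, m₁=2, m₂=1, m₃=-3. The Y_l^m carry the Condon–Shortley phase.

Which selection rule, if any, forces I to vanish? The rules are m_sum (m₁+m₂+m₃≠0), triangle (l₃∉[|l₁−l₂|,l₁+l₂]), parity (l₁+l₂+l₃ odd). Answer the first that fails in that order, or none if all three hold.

Σmᵢ = 0  ✓
l₃∈[|l₁−l₂|,l₁+l₂]=[1,7], have l₃=6  ✓
Σlᵢ = 13 ⇒ odd  ✗

parity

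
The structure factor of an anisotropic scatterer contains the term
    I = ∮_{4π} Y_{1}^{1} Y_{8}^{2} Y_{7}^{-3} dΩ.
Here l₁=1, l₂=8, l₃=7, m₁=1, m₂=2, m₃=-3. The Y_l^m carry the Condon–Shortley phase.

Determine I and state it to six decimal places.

0.118504

Checks pass: Σm=0; 16 even; l₃=7∈[7,9].
(2·1+1)(2·8+1)(2·7+1) = 765
Δ: 2! 0! 14! / 17! → 1/2040
sum: t=1:−1/25401600 = -1/25401600
3j²(1 8 7; 0 0 0) = Δ·Π!·Σ² = 8/255  (sign +1)
sum: t=0:+1/174182400 = 1/174182400
3j²(1 8 7; 1 2 -3) = Δ·Π!·Σ² = 1/136  (sign +1)
combine: 4πI² = 765·8/255·1/136 = 3/17
take √, sign +1: I = 0.11850352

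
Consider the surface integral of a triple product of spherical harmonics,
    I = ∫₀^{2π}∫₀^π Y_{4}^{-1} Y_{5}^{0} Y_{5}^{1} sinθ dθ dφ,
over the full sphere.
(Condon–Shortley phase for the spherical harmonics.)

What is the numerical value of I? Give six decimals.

m-sum 0 ✓  L=14 even ✓  1≤5≤9 ✓
Π(2lᵢ+1) = 9×11×11 = 1089
triangle coeff Δ(4,5,5) = 1/3153150
Σ_t [0,4]: t=0:+1/69120 t=1:−1/1728 t=2:+1/576 t=3:−1/1728 t=4:+1/69120 = 7/11520
(3j)²=2/143 [(4 5 5; 0 0 0)], sign=-1
Σ_t [1,4]: t=1:−1/6912 t=2:+1/864 t=3:−1/1152 t=4:+1/17280 = 7/34560
(3j)²=1/429 [(4 5 5; -1 0 1)], sign=+1
⇒ 4πI² = 6/169
I = (-1)√(6/169/(4π)) = -0.05315295

-0.053153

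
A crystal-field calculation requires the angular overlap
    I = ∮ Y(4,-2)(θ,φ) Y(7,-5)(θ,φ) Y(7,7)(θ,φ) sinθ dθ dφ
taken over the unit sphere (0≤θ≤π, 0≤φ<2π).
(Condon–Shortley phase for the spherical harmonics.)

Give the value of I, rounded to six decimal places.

Rules hold: Σm=0, L=18 even, 3≤7≤11.
N = 9·15·15 = 2025
Δ = 4!·4!·10!/19! = 1/58198140
Racah Σ t=0..4: t=0:+1/17418240 t=1:−1/622080 t=2:+1/230400 t=3:−1/622080 t=4:+1/17418240 = 1/806400
⇒ 3j(4 7 7; 0 0 0)² = 2268/230945, sgn -1
Racah Σ t=2..2: t=2:+1/348364800 = 1/348364800
⇒ 3j(4 7 7; -2 -5 7)² = 11/646, sgn +1
4πI² = N·(3j₀)²·(3jₘ)² = 459270/1356277
I = -1·√(0.338626/4π) = -0.16415530

-0.164155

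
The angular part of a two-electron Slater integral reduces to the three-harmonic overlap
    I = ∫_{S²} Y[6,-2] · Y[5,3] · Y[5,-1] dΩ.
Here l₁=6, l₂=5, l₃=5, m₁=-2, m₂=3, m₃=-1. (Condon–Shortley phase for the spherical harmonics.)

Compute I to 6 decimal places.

-0.106727

Checks pass: Σm=0; 16 even; l₃=5∈[1,11].
(2·6+1)(2·5+1)(2·5+1) = 1573
Δ: 6! 6! 4! / 17! → 1/28588560
sum: t=1:−1/345600 t=2:+1/13824 t=3:−1/5184 t=4:+1/13824 t=5:−1/345600 = -7/129600
3j²(6 5 5; 0 0 0) = Δ·Π!·Σ² = 80/7293  (sign +1)
sum: t=4:+1/55296 t=5:−1/25920 t=6:+1/138240 = -11/829440
3j²(6 5 5; -2 3 -1) = Δ·Π!·Σ² = 11/1326  (sign -1)
combine: 4πI² = 1573·80/7293·11/1326 = 4840/33813
take √, sign -1: I = -0.10672739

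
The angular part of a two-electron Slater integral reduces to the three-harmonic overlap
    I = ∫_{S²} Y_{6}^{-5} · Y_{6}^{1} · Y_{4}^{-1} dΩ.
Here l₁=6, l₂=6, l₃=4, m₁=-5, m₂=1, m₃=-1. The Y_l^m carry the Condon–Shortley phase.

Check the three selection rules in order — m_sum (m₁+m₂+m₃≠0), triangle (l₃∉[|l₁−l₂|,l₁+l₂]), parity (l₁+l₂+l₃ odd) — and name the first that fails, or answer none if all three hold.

m_sum

Σmᵢ = -5  ✗
l₃∈[|l₁−l₂|,l₁+l₂]=[0,12], have l₃=4
Σlᵢ = 16 ⇒ even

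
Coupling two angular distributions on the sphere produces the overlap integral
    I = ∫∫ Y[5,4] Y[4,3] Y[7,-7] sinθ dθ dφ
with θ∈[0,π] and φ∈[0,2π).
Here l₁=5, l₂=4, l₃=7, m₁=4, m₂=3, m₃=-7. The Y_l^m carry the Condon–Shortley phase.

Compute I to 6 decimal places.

Rules hold: Σm=0, L=16 even, 1≤7≤9.
N = 11·9·15 = 1485
Δ = 2!·8!·6!/17! = 1/6126120
Racah Σ t=0..2: t=0:+1/69120 t=1:−1/20736 t=2:+1/69120 = -1/51840
⇒ 3j(5 4 7; 0 0 0)² = 280/21879, sgn +1
Racah Σ t=1..1: t=1:−1/29030400 = -1/29030400
⇒ 3j(5 4 7; 4 3 -7)² = 21/680, sgn -1
4πI² = N·(3j₀)²·(3jₘ)² = 2205/3757
I = -1·√(0.586904/4π) = -0.21611194

-0.216112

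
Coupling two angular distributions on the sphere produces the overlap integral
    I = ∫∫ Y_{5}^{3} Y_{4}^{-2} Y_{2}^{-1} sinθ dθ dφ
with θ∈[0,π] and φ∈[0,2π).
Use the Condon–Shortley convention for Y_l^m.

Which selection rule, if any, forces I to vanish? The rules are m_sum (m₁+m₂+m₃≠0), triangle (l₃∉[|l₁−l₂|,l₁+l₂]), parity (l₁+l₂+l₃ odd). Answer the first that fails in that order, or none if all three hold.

m₁+m₂+m₃ = 3 − 2 − 1 = 0  ✓
triangle: |5−4|=1 ≤ l₃=2 ≤ 5+4=9  ✓
parity: l₁+l₂+l₃ = 11 is odd  ✗

parity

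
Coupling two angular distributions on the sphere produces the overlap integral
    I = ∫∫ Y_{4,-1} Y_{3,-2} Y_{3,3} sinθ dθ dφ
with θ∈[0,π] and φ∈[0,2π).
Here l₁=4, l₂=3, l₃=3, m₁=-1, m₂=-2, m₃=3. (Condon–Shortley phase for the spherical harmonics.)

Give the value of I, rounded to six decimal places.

0.140463

m-sum 0 ✓  L=10 even ✓  1≤3≤7 ✓
Π(2lᵢ+1) = 9×7×7 = 441
triangle coeff Δ(4,3,3) = 1/34650
Σ_t [1,3]: t=1:−1/72 t=2:+1/16 t=3:−1/72 = 5/144
(3j)²=2/77 [(4 3 3; 0 0 0)], sign=-1
Σ_t [1,1]: t=1:−1/288 = -1/288
(3j)²=5/231 [(4 3 3; -1 -2 3)], sign=-1
⇒ 4πI² = 30/121
I = (+1)√(30/121/(4π)) = 0.14046335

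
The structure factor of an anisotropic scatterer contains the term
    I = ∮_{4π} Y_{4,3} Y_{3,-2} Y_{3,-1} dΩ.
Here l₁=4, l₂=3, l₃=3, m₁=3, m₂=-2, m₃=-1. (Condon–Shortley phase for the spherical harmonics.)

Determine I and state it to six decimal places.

m-sum 0 ✓  L=10 even ✓  1≤3≤7 ✓
Π(2lᵢ+1) = 9×7×7 = 441
triangle coeff Δ(4,3,3) = 1/34650
Σ_t [1,3]: t=1:−1/72 t=2:+1/16 t=3:−1/72 = 5/144
(3j)²=2/77 [(4 3 3; 0 0 0)], sign=-1
Σ_t [0,1]: t=0:+1/144 t=1:−1/288 = 1/288
(3j)²=1/99 [(4 3 3; 3 -2 -1)], sign=+1
⇒ 4πI² = 14/121
I = (-1)√(14/121/(4π)) = -0.09595473

-0.095955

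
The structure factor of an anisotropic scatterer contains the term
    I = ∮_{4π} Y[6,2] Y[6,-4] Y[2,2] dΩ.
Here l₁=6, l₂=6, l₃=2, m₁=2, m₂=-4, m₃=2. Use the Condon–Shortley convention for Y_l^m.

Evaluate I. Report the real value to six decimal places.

-0.153870

m-sum 0 ✓  L=14 even ✓  0≤2≤12 ✓
Π(2lᵢ+1) = 13×13×5 = 845
triangle coeff Δ(6,6,2) = 1/90090
Σ_t [4,6]: t=4:+1/69120 t=5:−1/14400 t=6:+1/69120 = -7/172800
(3j)²=14/715 [(6 6 2; 0 0 0)], sign=-1
Σ_t [2,2]: t=2:+1/322560 = 1/322560
(3j)²=18/1001 [(6 6 2; 2 -4 2)], sign=+1
⇒ 4πI² = 36/121
I = (-1)√(36/121/(4π)) = -0.15386989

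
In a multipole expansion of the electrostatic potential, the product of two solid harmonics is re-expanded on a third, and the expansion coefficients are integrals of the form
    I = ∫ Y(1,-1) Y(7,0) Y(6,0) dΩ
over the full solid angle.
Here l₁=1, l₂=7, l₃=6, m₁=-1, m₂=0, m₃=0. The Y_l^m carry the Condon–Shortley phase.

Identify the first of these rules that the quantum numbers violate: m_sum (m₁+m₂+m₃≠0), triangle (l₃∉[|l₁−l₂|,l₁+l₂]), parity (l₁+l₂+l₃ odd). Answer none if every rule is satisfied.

m₁+m₂+m₃ = -1 + 0 + 0 = -1  ✗
triangle: |1−7|=6 ≤ l₃=6 ≤ 1+7=8
parity: l₁+l₂+l₃ = 14 is even

m_sum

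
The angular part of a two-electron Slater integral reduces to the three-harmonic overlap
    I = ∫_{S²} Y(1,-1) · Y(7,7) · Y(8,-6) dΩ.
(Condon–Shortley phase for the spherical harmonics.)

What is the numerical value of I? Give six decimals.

0.030597

Checks pass: Σm=0; 16 even; l₃=8∈[6,8].
(2·1+1)(2·7+1)(2·8+1) = 765
Δ: 0! 2! 14! / 17! → 1/2040
sum: t=0:+1/25401600 = 1/25401600
3j²(1 7 8; 0 0 0) = Δ·Π!·Σ² = 8/255  (sign +1)
sum: t=0:+1/174356582400 = 1/174356582400
3j²(1 7 8; -1 7 -6) = Δ·Π!·Σ² = 1/2040  (sign +1)
combine: 4πI² = 765·8/255·1/2040 = 1/85
take √, sign +1: I = 0.03059748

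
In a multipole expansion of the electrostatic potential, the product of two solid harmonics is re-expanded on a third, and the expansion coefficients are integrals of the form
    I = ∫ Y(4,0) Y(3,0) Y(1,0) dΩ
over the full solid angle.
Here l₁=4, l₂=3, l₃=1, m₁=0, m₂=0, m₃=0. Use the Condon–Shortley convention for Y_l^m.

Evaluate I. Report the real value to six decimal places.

0.246233

m-sum 0 ✓  L=8 even ✓  1≤1≤7 ✓
Π(2lᵢ+1) = 9×7×3 = 189
triangle coeff Δ(4,3,1) = 1/252
Σ_t [3,3]: t=3:−1/36 = -1/36
(3j)²=4/63 [(4 3 1; 0 0 0)], sign=+1
(m-triple is (0,0,0) — same symbol as above.)
⇒ 4πI² = 16/21
I = (+1)√(16/21/(4π)) = 0.24623252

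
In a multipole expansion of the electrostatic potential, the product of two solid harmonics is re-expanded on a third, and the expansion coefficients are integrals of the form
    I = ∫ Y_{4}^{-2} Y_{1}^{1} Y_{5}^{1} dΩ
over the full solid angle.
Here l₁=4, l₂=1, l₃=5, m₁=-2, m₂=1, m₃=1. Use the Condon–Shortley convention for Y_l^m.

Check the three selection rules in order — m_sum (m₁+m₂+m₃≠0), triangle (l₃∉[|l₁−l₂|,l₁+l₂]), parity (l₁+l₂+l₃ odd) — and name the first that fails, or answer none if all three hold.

azimuthal sum: -2 + 1 + 1 = 0  ✓
3 ≤ 5 ≤ 5 (triangle on l)  ✓
L = 4 + 1 + 5 = 10 (even)  ✓

none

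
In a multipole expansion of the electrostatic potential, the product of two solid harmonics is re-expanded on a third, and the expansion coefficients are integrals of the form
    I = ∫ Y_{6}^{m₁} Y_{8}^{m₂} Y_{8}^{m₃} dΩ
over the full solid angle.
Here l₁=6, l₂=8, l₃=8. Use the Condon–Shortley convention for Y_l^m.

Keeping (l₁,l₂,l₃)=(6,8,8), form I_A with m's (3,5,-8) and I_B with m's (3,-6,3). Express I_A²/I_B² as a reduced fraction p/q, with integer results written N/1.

416/9

Shared (l₁,l₂,l₃)=(6,8,8): N and (l;000)² cancel in I_A²/I_B².
A: Δ = 6!·6!·10!/23! = 1/13742520792; Racah Σ t=3..3: t=3:−1/94058496000 = -1/94058496000; ⇒ 3j(6 8 8; 3 5 -8)² = 104/7429, sgn -1
B: Δ = 6!·6!·10!/23! = 1/13742520792; Racah Σ t=0..2: t=0:+1/2090188800 t=1:−1/2090188800 t=2:+1/20901888000 = 1/20901888000; ⇒ 3j(6 8 8; 3 -6 3)² = 9/29716, sgn -1
I_A²/I_B² = (104/7429)/(9/29716) = 416/9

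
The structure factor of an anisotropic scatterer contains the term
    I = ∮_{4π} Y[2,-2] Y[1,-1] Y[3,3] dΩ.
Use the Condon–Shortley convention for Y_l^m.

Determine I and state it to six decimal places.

-0.319865

m-sum 0 ✓  L=6 even ✓  1≤3≤3 ✓
Π(2lᵢ+1) = 5×3×7 = 105
triangle coeff Δ(2,1,3) = 1/105
Σ_t [0,0]: t=0:+1/4 = 1/4
(3j)²=3/35 [(2 1 3; 0 0 0)], sign=-1
Σ_t [0,0]: t=0:+1/48 = 1/48
(3j)²=1/7 [(2 1 3; -2 -1 3)], sign=+1
⇒ 4πI² = 9/7
I = (-1)√(9/7/(4π)) = -0.31986543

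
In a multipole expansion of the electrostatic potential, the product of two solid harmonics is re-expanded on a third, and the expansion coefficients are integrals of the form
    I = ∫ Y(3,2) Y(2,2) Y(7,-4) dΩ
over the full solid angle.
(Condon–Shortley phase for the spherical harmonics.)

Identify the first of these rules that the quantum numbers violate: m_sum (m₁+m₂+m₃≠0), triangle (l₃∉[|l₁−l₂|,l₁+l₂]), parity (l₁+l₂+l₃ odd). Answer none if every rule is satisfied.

triangle

Σmᵢ = 0  ✓
l₃∈[|l₁−l₂|,l₁+l₂]=[1,5], have l₃=7  ✗
Σlᵢ = 12 ⇒ even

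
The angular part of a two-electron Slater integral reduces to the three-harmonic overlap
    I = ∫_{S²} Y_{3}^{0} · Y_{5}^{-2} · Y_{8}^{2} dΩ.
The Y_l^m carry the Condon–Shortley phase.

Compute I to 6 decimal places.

0.205677

Rules hold: Σm=0, L=16 even, 2≤8≤8.
N = 7·11·17 = 1309
Δ = 0!·6!·10!/17! = 1/136136
Racah Σ t=0..0: t=0:+1/518400 = 1/518400
⇒ 3j(3 5 8; 0 0 0)² = 56/2431, sgn +1
Racah Σ t=0..0: t=0:+1/1088640 = 1/1088640
⇒ 3j(3 5 8; 0 -2 2)² = 300/17017, sgn +1
4πI² = N·(3j₀)²·(3jₘ)² = 16800/31603
I = +1·√(0.531595/4π) = 0.20567692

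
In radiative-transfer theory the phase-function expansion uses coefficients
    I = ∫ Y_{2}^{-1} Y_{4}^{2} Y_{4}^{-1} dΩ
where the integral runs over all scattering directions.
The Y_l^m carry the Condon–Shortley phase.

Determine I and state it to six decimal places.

0.127700

Checks pass: Σm=0; 10 even; l₃=4∈[2,6].
(2·2+1)(2·4+1)(2·4+1) = 405
Δ: 2! 2! 6! / 11! → 1/13860
sum: t=0:+1/192 t=1:−1/36 t=2:+1/192 = -5/288
3j²(2 4 4; 0 0 0) = Δ·Π!·Σ² = 20/693  (sign -1)
sum: t=1:−1/240 t=2:+1/96 = 1/160
3j²(2 4 4; -1 2 -1) = Δ·Π!·Σ² = 27/1540  (sign -1)
combine: 4πI² = 405·20/693·27/1540 = 1215/5929
take √, sign +1: I = 0.12770047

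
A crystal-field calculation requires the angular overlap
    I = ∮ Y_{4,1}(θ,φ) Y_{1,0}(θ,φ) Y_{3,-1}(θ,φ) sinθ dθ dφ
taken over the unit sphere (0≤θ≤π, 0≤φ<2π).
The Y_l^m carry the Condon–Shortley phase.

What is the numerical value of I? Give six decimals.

m-sum 0 ✓  L=8 even ✓  3≤3≤5 ✓
Π(2lᵢ+1) = 9×3×7 = 189
triangle coeff Δ(4,1,3) = 1/252
Σ_t [1,1]: t=1:−1/36 = -1/36
(3j)²=4/63 [(4 1 3; 0 0 0)], sign=+1
Σ_t [1,1]: t=1:−1/48 = -1/48
(3j)²=5/84 [(4 1 3; 1 0 -1)], sign=-1
⇒ 4πI² = 5/7
I = (-1)√(5/7/(4π)) = -0.23841361

-0.238414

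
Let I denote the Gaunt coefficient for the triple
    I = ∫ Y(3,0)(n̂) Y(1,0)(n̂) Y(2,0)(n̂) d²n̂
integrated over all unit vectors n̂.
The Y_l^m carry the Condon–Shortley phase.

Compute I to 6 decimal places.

Rules hold: Σm=0, L=6 even, 2≤2≤4.
N = 7·3·5 = 105
Δ = 2!·4!·0!/7! = 1/105
Racah Σ t=1..1: t=1:−1/4 = -1/4
⇒ 3j(3 1 2; 0 0 0)² = 3/35, sgn -1
(m-triple is (0,0,0) — same symbol as above.)
4πI² = N·(3j₀)²·(3jₘ)² = 27/35
I = +1·√(0.771429/4π) = 0.24776670

0.247767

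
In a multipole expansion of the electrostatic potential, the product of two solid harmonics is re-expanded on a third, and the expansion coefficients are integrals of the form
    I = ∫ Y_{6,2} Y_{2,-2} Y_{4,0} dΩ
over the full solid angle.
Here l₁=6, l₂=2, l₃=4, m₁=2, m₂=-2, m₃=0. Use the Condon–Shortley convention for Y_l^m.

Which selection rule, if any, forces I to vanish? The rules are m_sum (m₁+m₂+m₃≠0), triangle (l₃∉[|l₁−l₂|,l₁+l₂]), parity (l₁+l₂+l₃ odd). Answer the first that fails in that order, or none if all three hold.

none

azimuthal sum: 2 − 2 + 0 = 0  ✓
4 ≤ 4 ≤ 8 (triangle on l)  ✓
L = 6 + 2 + 4 = 12 (even)  ✓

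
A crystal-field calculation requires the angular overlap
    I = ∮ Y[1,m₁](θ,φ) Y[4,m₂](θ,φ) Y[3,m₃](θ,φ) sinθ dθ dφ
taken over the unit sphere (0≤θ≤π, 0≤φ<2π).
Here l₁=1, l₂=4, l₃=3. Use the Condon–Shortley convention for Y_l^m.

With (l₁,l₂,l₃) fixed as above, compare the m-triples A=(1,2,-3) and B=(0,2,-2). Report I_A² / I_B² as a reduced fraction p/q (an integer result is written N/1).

1/12

l's match ⇒ only the (l;m) 3-j factors differ between A and B.
A: triangle coeff Δ(1,4,3) = 1/252; Σ_t [0,0]: t=0:+1/1440 = 1/1440; (3j)²=1/252 [(1 4 3; 1 2 -3)], sign=+1
B: triangle coeff Δ(1,4,3) = 1/252; Σ_t [1,1]: t=1:−1/120 = -1/120; (3j)²=1/21 [(1 4 3; 0 2 -2)], sign=+1
I_A²/I_B² = (1/252)/(1/21) = 1/12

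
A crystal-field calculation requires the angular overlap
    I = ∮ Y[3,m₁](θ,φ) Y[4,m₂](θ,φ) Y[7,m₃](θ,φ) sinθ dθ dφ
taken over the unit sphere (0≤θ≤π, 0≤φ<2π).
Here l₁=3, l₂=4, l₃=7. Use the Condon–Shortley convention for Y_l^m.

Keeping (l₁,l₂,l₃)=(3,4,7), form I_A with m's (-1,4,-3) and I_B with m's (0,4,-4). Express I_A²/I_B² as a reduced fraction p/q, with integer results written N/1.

3/11

Same 3,4,7: normalisation and zero-m 3j drop out of the ratio.
A: Δ: 0! 6! 8! / 15! → 1/45045; sum: t=0:+1/1935360 = 1/1935360; 3j²(3 4 7; -1 4 -3) = Δ·Π!·Σ² = 1/1001  (sign +1)
B: Δ: 0! 6! 8! / 15! → 1/45045; sum: t=0:+1/1451520 = 1/1451520; 3j²(3 4 7; 0 4 -4) = Δ·Π!·Σ² = 1/273  (sign -1)
I_A²/I_B² = (1/1001)/(1/273) = 3/11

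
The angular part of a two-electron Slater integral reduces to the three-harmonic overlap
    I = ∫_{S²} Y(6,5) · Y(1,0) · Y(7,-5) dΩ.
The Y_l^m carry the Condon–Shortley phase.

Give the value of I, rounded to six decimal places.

-0.171413

Rules hold: Σm=0, L=14 even, 5≤7≤7.
N = 13·3·15 = 585
Δ = 0!·12!·2!/15! = 1/1365
Racah Σ t=0..0: t=0:+1/518400 = 1/518400
⇒ 3j(6 1 7; 0 0 0)² = 7/195, sgn -1
Racah Σ t=0..0: t=0:+1/39916800 = 1/39916800
⇒ 3j(6 1 7; 5 0 -5)² = 8/455, sgn +1
4πI² = N·(3j₀)²·(3jₘ)² = 24/65
I = -1·√(0.369231/4π) = -0.17141310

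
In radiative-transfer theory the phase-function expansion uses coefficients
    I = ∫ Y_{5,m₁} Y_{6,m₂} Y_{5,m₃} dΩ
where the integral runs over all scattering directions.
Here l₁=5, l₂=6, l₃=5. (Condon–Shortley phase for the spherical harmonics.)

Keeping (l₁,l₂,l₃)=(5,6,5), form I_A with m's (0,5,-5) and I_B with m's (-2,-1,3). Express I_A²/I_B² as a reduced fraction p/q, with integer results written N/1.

2475/28

l's match ⇒ only the (l;m) 3-j factors differ between A and B.
A: triangle coeff Δ(5,6,5) = 1/28588560; Σ_t [5,5]: t=5:−1/2073600 = -1/2073600; (3j)²=15/884 [(5 6 5; 0 5 -5)], sign=-1
B: triangle coeff Δ(5,6,5) = 1/28588560; Σ_t [3,5]: t=3:−1/41472 t=4:+1/34560 t=5:−1/345600 = 1/518400; (3j)²=7/36465 [(5 6 5; -2 -1 3)], sign=+1
I_A²/I_B² = (15/884)/(7/36465) = 2475/28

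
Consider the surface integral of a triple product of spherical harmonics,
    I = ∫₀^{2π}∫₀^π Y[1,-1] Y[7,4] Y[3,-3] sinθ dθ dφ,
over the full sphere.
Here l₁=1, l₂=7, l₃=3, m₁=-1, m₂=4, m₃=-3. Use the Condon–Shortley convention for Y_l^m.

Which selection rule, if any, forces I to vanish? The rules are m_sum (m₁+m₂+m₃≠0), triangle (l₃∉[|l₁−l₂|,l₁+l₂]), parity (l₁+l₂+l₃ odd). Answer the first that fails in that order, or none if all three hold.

Σmᵢ = 0  ✓
l₃∈[|l₁−l₂|,l₁+l₂]=[6,8], have l₃=3  ✗
Σlᵢ = 11 ⇒ odd

triangle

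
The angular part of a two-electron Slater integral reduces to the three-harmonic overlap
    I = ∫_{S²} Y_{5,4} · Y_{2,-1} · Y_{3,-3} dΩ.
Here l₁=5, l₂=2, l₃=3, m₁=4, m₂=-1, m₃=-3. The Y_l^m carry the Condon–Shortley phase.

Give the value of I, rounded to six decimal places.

Rules hold: Σm=0, L=10 even, 3≤3≤7.
N = 11·5·7 = 385
Δ = 4!·6!·0!/11! = 1/2310
Racah Σ t=2..2: t=2:+1/144 = 1/144
⇒ 3j(5 2 3; 0 0 0)² = 10/231, sgn -1
Racah Σ t=1..1: t=1:−1/4320 = -1/4320
⇒ 3j(5 2 3; 4 -1 -3)² = 2/55, sgn -1
4πI² = N·(3j₀)²·(3jₘ)² = 20/33
I = +1·√(0.606061/4π) = 0.21961050

0.219610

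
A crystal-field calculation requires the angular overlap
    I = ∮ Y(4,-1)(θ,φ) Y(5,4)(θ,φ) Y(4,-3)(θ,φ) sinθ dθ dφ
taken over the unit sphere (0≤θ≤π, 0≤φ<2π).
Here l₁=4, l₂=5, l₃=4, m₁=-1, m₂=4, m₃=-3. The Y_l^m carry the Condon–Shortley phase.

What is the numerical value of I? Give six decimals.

l₁+l₂+l₃=13 is odd: 3j(l;000)=0 ⇒ I=0

0.000000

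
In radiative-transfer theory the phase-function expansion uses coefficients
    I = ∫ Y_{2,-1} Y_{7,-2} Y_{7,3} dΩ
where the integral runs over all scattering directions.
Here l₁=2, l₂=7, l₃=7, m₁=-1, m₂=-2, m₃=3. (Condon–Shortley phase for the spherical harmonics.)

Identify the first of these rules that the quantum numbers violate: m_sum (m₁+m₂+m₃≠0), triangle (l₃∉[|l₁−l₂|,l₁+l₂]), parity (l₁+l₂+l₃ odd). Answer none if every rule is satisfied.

none

azimuthal sum: -1 − 2 + 3 = 0  ✓
5 ≤ 7 ≤ 9 (triangle on l)  ✓
L = 2 + 7 + 7 = 16 (even)  ✓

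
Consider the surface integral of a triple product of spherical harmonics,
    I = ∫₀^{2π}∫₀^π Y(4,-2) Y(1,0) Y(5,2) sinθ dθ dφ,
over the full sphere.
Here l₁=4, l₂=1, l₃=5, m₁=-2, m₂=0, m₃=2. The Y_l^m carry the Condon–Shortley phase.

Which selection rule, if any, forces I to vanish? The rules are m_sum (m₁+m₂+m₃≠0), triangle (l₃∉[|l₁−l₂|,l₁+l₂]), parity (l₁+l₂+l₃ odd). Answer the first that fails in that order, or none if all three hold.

m₁+m₂+m₃ = -2 + 0 + 2 = 0  ✓
triangle: |4−1|=3 ≤ l₃=5 ≤ 4+1=5  ✓
parity: l₁+l₂+l₃ = 10 is even  ✓

none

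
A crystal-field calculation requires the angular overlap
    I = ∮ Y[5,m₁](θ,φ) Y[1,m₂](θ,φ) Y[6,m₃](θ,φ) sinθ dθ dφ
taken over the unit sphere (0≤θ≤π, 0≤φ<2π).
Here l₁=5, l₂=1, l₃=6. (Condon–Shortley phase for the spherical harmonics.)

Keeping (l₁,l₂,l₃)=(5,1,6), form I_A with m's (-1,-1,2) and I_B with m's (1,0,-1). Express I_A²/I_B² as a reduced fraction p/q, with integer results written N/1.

4/5

Shared (l₁,l₂,l₃)=(5,1,6): N and (l;000)² cancel in I_A²/I_B².
A: Δ = 0!·10!·2!/13! = 1/858; Racah Σ t=0..0: t=0:+1/34560 = 1/34560; ⇒ 3j(5 1 6; -1 -1 2)² = 14/429, sgn +1
B: Δ = 0!·10!·2!/13! = 1/858; Racah Σ t=0..0: t=0:+1/17280 = 1/17280; ⇒ 3j(5 1 6; 1 0 -1)² = 35/858, sgn -1
I_A²/I_B² = (14/429)/(35/858) = 4/5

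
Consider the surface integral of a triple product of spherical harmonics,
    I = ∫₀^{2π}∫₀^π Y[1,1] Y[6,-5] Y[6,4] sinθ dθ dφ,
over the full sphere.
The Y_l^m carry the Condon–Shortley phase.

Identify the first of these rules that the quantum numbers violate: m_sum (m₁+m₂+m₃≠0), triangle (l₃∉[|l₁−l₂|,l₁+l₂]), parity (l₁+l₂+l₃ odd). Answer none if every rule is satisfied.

Σmᵢ = 0  ✓
l₃∈[|l₁−l₂|,l₁+l₂]=[5,7], have l₃=6  ✓
Σlᵢ = 13 ⇒ odd  ✗

parity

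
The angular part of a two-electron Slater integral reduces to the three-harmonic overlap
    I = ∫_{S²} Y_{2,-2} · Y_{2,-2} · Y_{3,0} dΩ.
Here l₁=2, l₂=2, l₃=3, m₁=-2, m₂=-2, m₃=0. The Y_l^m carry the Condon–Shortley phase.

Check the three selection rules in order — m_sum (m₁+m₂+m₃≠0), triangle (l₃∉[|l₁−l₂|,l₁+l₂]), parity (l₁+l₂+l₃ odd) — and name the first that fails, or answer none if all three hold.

m_sum

azimuthal sum: -2 − 2 + 0 = -4  ✗
0 ≤ 3 ≤ 4 (triangle on l)
L = 2 + 2 + 3 = 7 (odd)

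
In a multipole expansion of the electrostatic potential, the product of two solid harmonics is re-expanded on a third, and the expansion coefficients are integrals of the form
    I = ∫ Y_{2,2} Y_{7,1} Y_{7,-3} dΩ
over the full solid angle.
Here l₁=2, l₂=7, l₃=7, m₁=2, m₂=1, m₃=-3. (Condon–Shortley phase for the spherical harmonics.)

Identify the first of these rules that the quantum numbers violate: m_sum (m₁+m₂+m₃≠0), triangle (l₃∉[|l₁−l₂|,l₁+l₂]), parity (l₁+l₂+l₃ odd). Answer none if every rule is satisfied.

m₁+m₂+m₃ = 2 + 1 − 3 = 0  ✓
triangle: |2−7|=5 ≤ l₃=7 ≤ 2+7=9  ✓
parity: l₁+l₂+l₃ = 16 is even  ✓

none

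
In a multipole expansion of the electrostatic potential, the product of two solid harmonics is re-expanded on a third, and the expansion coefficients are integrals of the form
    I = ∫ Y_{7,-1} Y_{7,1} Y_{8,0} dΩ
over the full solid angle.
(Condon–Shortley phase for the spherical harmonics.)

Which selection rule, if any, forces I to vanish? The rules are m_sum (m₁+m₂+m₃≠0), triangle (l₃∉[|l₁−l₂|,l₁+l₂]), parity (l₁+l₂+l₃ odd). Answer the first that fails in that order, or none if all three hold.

none

Σmᵢ = 0  ✓
l₃∈[|l₁−l₂|,l₁+l₂]=[0,14], have l₃=8  ✓
Σlᵢ = 22 ⇒ even  ✓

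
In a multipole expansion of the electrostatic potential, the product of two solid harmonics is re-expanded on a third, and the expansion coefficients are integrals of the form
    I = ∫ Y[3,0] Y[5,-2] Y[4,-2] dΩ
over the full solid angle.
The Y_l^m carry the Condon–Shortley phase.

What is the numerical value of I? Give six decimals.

Σmᵢ = -4 ≠ 0, so the φ-integral vanishes; I = 0

0.000000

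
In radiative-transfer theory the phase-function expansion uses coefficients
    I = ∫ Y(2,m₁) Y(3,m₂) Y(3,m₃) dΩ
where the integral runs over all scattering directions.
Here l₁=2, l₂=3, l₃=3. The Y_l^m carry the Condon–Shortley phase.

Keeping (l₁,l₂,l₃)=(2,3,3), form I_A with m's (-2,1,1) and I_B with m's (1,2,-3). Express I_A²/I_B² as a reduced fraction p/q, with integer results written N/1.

24/25

Same 2,3,3: normalisation and zero-m 3j drop out of the ratio.
A: Δ: 2! 2! 4! / 9! → 1/3780; sum: t=2:+1/16 = 1/16; 3j²(2 3 3; -2 1 1) = Δ·Π!·Σ² = 2/35  (sign +1)
B: Δ: 2! 2! 4! / 9! → 1/3780; sum: t=1:−1/48 = -1/48; 3j²(2 3 3; 1 2 -3) = Δ·Π!·Σ² = 5/84  (sign -1)
I_A²/I_B² = (2/35)/(5/84) = 24/25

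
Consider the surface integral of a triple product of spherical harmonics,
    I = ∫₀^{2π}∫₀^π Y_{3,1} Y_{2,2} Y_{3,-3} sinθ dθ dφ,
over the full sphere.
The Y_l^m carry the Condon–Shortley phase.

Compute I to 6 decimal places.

0.132981

m-sum 0 ✓  L=8 even ✓  1≤3≤5 ✓
Π(2lᵢ+1) = 7×5×7 = 245
triangle coeff Δ(3,2,3) = 1/3780
Σ_t [0,2]: t=0:+1/24 t=1:−1/4 t=2:+1/24 = -1/6
(3j)²=4/105 [(3 2 3; 0 0 0)], sign=+1
Σ_t [2,2]: t=2:+1/96 = 1/96
(3j)²=1/42 [(3 2 3; 1 2 -3)], sign=+1
⇒ 4πI² = 2/9
I = (+1)√(2/9/(4π)) = 0.13298076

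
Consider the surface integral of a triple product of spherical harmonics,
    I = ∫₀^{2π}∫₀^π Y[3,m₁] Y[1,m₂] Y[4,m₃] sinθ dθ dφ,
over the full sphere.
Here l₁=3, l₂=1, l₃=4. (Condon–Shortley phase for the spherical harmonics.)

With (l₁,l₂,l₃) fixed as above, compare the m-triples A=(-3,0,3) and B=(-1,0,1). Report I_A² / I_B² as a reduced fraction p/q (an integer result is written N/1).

Shared (l₁,l₂,l₃)=(3,1,4): N and (l;000)² cancel in I_A²/I_B².
A: Δ = 0!·6!·2!/9! = 1/252; Racah Σ t=0..0: t=0:+1/720 = 1/720; ⇒ 3j(3 1 4; -3 0 3)² = 1/36, sgn -1
B: Δ = 0!·6!·2!/9! = 1/252; Racah Σ t=0..0: t=0:+1/48 = 1/48; ⇒ 3j(3 1 4; -1 0 1)² = 5/84, sgn -1
I_A²/I_B² = (1/36)/(5/84) = 7/15

7/15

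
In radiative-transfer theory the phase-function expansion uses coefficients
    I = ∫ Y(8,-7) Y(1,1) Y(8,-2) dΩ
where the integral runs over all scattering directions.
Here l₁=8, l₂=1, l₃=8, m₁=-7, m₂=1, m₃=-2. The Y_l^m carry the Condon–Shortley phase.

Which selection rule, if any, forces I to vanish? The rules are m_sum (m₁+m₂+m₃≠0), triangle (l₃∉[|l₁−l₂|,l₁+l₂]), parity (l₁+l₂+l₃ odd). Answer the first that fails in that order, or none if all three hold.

m_sum

azimuthal sum: -7 + 1 − 2 = -8  ✗
7 ≤ 8 ≤ 9 (triangle on l)
L = 8 + 1 + 8 = 17 (odd)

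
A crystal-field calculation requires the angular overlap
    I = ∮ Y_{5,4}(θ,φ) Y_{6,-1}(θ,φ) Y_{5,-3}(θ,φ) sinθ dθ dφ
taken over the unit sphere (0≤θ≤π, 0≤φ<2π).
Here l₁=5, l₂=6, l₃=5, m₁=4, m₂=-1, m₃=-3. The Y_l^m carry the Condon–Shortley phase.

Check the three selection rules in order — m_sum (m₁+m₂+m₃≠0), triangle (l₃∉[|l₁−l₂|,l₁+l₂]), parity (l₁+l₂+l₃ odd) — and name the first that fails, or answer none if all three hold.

none

Σmᵢ = 0  ✓
l₃∈[|l₁−l₂|,l₁+l₂]=[1,11], have l₃=5  ✓
Σlᵢ = 16 ⇒ even  ✓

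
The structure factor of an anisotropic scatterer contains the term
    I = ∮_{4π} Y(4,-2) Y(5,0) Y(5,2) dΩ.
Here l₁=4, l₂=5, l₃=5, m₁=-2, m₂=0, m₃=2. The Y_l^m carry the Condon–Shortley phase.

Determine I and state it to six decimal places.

-0.099440

m-sum 0 ✓  L=14 even ✓  1≤5≤9 ✓
Π(2lᵢ+1) = 9×11×11 = 1089
triangle coeff Δ(4,5,5) = 1/3153150
Σ_t [0,4]: t=0:+1/69120 t=1:−1/1728 t=2:+1/576 t=3:−1/1728 t=4:+1/69120 = 7/11520
(3j)²=2/143 [(4 5 5; 0 0 0)], sign=-1
Σ_t [2,4]: t=2:+1/3456 t=3:−1/1728 t=4:+1/11520 = -7/34560
(3j)²=7/858 [(4 5 5; -2 0 2)], sign=+1
⇒ 4πI² = 21/169
I = (-1)√(21/169/(4π)) = -0.09944006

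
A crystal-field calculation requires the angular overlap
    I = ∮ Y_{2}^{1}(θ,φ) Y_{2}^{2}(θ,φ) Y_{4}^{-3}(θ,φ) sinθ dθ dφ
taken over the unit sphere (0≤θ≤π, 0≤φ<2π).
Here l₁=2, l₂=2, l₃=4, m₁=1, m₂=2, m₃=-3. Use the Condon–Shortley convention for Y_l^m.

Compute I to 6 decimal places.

Checks pass: Σm=0; 8 even; l₃=4∈[0,4].
(2·2+1)(2·2+1)(2·4+1) = 225
Δ: 0! 4! 4! / 9! → 1/630
sum: t=0:+1/16 = 1/16
3j²(2 2 4; 0 0 0) = Δ·Π!·Σ² = 2/35  (sign +1)
sum: t=0:+1/144 = 1/144
3j²(2 2 4; 1 2 -3) = Δ·Π!·Σ² = 1/18  (sign -1)
combine: 4πI² = 225·2/35·1/18 = 5/7
take √, sign -1: I = -0.23841361

-0.238414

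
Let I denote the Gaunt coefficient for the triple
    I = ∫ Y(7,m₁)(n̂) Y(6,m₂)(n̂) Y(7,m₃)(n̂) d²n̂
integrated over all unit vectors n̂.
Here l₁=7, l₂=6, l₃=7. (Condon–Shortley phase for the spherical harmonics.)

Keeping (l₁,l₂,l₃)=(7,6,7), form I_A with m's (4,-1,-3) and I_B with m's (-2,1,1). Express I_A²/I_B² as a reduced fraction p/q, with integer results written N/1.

Same 7,6,7: normalisation and zero-m 3j drop out of the ratio.
A: Δ: 6! 8! 6! / 21! → 1/2444321880; sum: t=0:+1/62208000 t=1:−1/8294400 t=2:+1/8709120 t=3:−1/69672960 = -1/248832000; 3j²(7 6 7; 4 -1 -3) = Δ·Π!·Σ² = 7/83980  (sign -1)
B: Δ: 6! 8! 6! / 21! → 1/2444321880; sum: t=1:−1/3483648000 t=2:+1/29030400 t=3:−1/2488320 t=4:+1/1244160 t=5:−1/3317760 t=6:+1/62208000 = 1/6635520; 3j²(7 6 7; -2 1 1) = Δ·Π!·Σ² = 2625/369512  (sign +1)
I_A²/I_B² = (7/83980)/(2625/369512) = 22/1875

22/1875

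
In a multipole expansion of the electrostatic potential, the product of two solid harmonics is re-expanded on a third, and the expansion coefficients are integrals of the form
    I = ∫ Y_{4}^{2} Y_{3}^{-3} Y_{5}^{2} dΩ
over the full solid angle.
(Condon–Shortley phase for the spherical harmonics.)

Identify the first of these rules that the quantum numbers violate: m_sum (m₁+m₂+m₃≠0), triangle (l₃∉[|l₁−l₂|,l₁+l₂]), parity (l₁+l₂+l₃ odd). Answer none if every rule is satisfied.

m_sum

m₁+m₂+m₃ = 2 − 3 + 2 = 1  ✗
triangle: |4−3|=1 ≤ l₃=5 ≤ 4+3=7
parity: l₁+l₂+l₃ = 12 is even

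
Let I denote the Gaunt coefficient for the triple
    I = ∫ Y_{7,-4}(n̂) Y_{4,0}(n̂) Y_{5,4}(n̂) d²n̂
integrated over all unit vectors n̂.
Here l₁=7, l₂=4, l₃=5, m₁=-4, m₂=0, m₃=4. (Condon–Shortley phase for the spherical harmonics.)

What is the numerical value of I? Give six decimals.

-0.153174

Rules hold: Σm=0, L=16 even, 3≤5≤11.
N = 15·9·11 = 1485
Δ = 6!·8!·2!/17! = 1/6126120
Racah Σ t=2..4: t=2:+1/69120 t=3:−1/20736 t=4:+1/69120 = -1/51840
⇒ 3j(7 4 5; 0 0 0)² = 280/21879, sgn +1
Racah Σ t=3..4: t=3:−1/1451520 t=4:+1/483840 = 1/725760
⇒ 3j(7 4 5; -4 0 4)² = 24/1547, sgn -1
4πI² = N·(3j₀)²·(3jₘ)² = 14400/48841
I = -1·√(0.294834/4π) = -0.15317364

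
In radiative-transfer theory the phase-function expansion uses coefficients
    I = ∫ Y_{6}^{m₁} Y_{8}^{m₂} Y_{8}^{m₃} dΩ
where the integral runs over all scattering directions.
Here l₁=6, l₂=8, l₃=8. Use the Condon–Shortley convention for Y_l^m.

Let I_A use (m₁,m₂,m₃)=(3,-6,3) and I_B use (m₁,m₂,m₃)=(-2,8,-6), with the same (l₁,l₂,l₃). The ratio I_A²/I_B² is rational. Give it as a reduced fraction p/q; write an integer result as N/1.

Shared (l₁,l₂,l₃)=(6,8,8): N and (l;000)² cancel in I_A²/I_B².
A: Δ = 6!·6!·10!/23! = 1/13742520792; Racah Σ t=0..2: t=0:+1/2090188800 t=1:−1/2090188800 t=2:+1/20901888000 = 1/20901888000; ⇒ 3j(6 8 8; 3 -6 3)² = 9/29716, sgn -1
B: Δ = 6!·6!·10!/23! = 1/13742520792; Racah Σ t=6..6: t=6:+1/125411328000 = 1/125411328000; ⇒ 3j(6 8 8; -2 8 -6)² = 364/22287, sgn +1
I_A²/I_B² = (9/29716)/(364/22287) = 27/1456

27/1456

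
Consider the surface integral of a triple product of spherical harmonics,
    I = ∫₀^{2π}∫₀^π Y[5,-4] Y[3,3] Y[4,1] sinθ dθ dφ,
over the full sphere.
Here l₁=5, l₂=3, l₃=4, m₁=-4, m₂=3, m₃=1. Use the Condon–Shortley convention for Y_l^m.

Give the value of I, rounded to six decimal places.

-0.186208

m-sum 0 ✓  L=12 even ✓  2≤4≤8 ✓
Π(2lᵢ+1) = 11×7×9 = 693
triangle coeff Δ(5,3,4) = 1/180180
Σ_t [1,3]: t=1:−1/576 t=2:+1/144 t=3:−1/576 = 1/288
(3j)²=20/1001 [(5 3 4; 0 0 0)], sign=+1
Σ_t [4,4]: t=4:+1/5760 = 1/5760
(3j)²=9/286 [(5 3 4; -4 3 1)], sign=-1
⇒ 4πI² = 810/1859
I = (-1)√(810/1859/(4π)) = -0.18620781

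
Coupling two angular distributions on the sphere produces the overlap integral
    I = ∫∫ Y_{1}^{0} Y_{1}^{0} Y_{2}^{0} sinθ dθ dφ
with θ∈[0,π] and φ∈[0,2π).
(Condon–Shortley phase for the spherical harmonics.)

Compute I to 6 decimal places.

0.252313

Checks pass: Σm=0; 4 even; l₃=2∈[0,2].
(2·1+1)(2·1+1)(2·2+1) = 45
Δ: 0! 2! 2! / 5! → 1/30
sum: t=0:+1/1 = 1/1
3j²(1 1 2; 0 0 0) = Δ·Π!·Σ² = 2/15  (sign +1)
(m-triple is (0,0,0) — same symbol as above.)
combine: 4πI² = 45·2/15·2/15 = 4/5
take √, sign +1: I = 0.25231325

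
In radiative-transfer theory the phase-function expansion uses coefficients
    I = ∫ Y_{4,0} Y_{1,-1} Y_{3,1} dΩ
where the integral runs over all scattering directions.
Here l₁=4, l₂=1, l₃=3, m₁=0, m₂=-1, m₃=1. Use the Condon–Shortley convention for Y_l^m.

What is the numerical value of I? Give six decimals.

0.150786

Checks pass: Σm=0; 8 even; l₃=3∈[3,5].
(2·4+1)(2·1+1)(2·3+1) = 189
Δ: 2! 6! 0! / 9! → 1/252
sum: t=1:−1/36 = -1/36
3j²(4 1 3; 0 0 0) = Δ·Π!·Σ² = 4/63  (sign +1)
sum: t=0:+1/96 = 1/96
3j²(4 1 3; 0 -1 1) = Δ·Π!·Σ² = 1/42  (sign +1)
combine: 4πI² = 189·4/63·1/42 = 2/7
take √, sign +1: I = 0.15078601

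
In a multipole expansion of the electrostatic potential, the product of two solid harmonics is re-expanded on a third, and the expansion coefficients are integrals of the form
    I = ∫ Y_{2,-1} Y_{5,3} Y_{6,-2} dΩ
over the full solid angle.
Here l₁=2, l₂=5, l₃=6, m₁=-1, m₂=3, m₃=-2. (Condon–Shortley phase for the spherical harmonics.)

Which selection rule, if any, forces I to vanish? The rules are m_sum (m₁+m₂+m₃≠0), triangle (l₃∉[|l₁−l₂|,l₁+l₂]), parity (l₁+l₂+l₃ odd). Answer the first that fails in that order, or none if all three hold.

parity

m₁+m₂+m₃ = -1 + 3 − 2 = 0  ✓
triangle: |2−5|=3 ≤ l₃=6 ≤ 2+5=7  ✓
parity: l₁+l₂+l₃ = 13 is odd  ✗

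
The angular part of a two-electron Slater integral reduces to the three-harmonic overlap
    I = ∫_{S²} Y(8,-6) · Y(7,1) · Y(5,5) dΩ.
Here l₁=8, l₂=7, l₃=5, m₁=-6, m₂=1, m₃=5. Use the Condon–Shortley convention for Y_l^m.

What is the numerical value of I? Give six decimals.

Rules hold: Σm=0, L=20 even, 1≤5≤15.
N = 17·15·11 = 2805
Δ = 10!·6!·4!/21! = 1/814773960
Racah Σ t=3..7: t=3:−1/87091200 t=4:+1/4976640 t=5:−1/2073600 t=6:+1/4976640 t=7:−1/87091200 = -1/9676800
⇒ 3j(8 7 5; 0 0 0)² = 360/46189, sgn +1
Racah Σ t=8..8: t=8:+1/1393459200 = 1/1393459200
⇒ 3j(8 7 5; -6 1 5)² = 15/1292, sgn +1
4πI² = N·(3j₀)²·(3jₘ)² = 20250/79781
I = +1·√(0.25382/4π) = 0.14212087

0.142121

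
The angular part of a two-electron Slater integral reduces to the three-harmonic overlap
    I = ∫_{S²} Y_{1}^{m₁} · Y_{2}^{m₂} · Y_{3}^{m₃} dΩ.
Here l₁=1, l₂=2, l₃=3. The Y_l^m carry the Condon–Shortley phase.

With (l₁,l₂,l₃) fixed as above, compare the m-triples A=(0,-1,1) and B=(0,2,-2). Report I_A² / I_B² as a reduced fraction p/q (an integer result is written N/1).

Same 1,2,3: normalisation and zero-m 3j drop out of the ratio.
A: Δ: 0! 2! 4! / 7! → 1/105; sum: t=0:+1/6 = 1/6; 3j²(1 2 3; 0 -1 1) = Δ·Π!·Σ² = 8/105  (sign +1)
B: Δ: 0! 2! 4! / 7! → 1/105; sum: t=0:+1/24 = 1/24; 3j²(1 2 3; 0 2 -2) = Δ·Π!·Σ² = 1/21  (sign -1)
I_A²/I_B² = (8/105)/(1/21) = 8/5

8/5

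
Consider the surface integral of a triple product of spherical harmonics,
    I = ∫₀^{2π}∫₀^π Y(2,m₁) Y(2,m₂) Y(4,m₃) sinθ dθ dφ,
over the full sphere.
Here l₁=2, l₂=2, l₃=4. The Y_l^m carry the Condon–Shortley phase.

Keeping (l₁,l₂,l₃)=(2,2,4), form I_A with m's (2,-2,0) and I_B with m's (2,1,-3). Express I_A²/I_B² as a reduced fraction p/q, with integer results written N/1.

1/35

l's match ⇒ only the (l;m) 3-j factors differ between A and B.
A: triangle coeff Δ(2,2,4) = 1/630; Σ_t [0,0]: t=0:+1/576 = 1/576; (3j)²=1/630 [(2 2 4; 2 -2 0)], sign=+1
B: triangle coeff Δ(2,2,4) = 1/630; Σ_t [0,0]: t=0:+1/144 = 1/144; (3j)²=1/18 [(2 2 4; 2 1 -3)], sign=-1
I_A²/I_B² = (1/630)/(1/18) = 1/35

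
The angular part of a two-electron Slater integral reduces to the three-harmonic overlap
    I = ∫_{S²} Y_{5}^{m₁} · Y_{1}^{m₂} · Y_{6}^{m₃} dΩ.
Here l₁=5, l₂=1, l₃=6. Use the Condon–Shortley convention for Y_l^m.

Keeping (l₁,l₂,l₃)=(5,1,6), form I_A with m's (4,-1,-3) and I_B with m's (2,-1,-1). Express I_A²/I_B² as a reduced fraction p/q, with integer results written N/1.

3/10

l's match ⇒ only the (l;m) 3-j factors differ between A and B.
A: triangle coeff Δ(5,1,6) = 1/858; Σ_t [0,0]: t=0:+1/725760 = 1/725760; (3j)²=1/286 [(5 1 6; 4 -1 -3)], sign=-1
B: triangle coeff Δ(5,1,6) = 1/858; Σ_t [0,0]: t=0:+1/60480 = 1/60480; (3j)²=5/429 [(5 1 6; 2 -1 -1)], sign=-1
I_A²/I_B² = (1/286)/(5/429) = 3/10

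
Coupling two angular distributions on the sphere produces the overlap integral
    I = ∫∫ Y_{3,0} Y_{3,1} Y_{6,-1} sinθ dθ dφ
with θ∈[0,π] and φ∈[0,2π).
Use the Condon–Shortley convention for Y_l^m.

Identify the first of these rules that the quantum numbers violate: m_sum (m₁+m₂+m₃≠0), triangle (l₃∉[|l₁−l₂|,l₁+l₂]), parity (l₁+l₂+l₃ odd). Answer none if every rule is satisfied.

none

Σmᵢ = 0  ✓
l₃∈[|l₁−l₂|,l₁+l₂]=[0,6], have l₃=6  ✓
Σlᵢ = 12 ⇒ even  ✓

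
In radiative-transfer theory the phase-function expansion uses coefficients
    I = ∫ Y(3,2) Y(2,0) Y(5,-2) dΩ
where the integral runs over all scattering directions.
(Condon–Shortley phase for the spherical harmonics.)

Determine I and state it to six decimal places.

Checks pass: Σm=0; 10 even; l₃=5∈[1,5].
(2·3+1)(2·2+1)(2·5+1) = 385
Δ: 0! 6! 4! / 11! → 1/2310
sum: t=0:+1/144 = 1/144
3j²(3 2 5; 0 0 0) = Δ·Π!·Σ² = 10/231  (sign -1)
sum: t=0:+1/480 = 1/480
3j²(3 2 5; 2 0 -2) = Δ·Π!·Σ² = 3/110  (sign -1)
combine: 4πI² = 385·10/231·3/110 = 5/11
take √, sign +1: I = 0.19018827

0.190188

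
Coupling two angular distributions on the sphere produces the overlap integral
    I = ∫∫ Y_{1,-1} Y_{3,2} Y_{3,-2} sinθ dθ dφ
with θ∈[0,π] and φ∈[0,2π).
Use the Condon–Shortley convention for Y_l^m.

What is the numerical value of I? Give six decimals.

0.000000

-1 + 2 − 2 = -1 ≠ 0: azimuthal integral kills it; I = 0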